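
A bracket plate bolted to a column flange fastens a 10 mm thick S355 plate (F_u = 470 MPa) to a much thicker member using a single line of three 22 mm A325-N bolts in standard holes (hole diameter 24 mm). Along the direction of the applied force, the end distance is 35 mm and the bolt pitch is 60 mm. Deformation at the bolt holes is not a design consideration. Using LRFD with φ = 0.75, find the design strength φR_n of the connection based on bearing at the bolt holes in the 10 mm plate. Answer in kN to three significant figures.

Per bolt r_n = 1.5 l_c t F_u ≤ 3.0 d t F_u; upper limit = 3.0 × 22 × 10 × 470 / 1000 = 310.2 kN.
Edge bolt: l_c = 35 − 24/2 = 23 mm → 1.5 × 23 × 10 × 470 / 1000 = 162.2 → r_n = 162.2 kN.
Interior bolts: l_c = 60 − 24 = 36 mm → 1.5 × 36 × 10 × 470 / 1000 = 253.8 → r_n = 253.8 kN.
R_n = 1 × 162.2 + 2 × 253.8 = 669.8 kN.
Design strength φR_n = 0.75 × 669.8 = 502 kN.

502 kN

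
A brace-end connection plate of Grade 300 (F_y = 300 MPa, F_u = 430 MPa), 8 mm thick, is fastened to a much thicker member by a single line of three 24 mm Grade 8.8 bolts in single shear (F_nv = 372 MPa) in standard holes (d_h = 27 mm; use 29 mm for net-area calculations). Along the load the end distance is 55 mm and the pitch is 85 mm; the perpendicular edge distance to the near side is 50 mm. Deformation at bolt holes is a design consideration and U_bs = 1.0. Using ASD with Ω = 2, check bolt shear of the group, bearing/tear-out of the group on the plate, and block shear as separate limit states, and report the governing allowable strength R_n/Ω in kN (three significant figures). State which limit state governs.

Bolt shear: A_b = π·24²/4 = 452.4 mm²; R_n = 372 × 452.4 × 3 × 1 / 1000 = 504.9 kN → 504.9 / 2 = 252 kN.
Bearing: edge l_c = 41.5, r_n = 171.3 kN; interior l_c = 58, r_n = 198.1 kN; R_n = 171.3 + 2·198.1 = 567.6 kN → 284 kN.
Block shear: A_gv = 1800, A_nv = 1220, A_nt = 284 mm²; R_n = min(0.6F_uA_nv, 0.6F_yA_gv) + U_bs·F_u·A_nt = 436.9 kN → 218 kN.
Block shear governs: 218 kN.

218 kN (block shear governs)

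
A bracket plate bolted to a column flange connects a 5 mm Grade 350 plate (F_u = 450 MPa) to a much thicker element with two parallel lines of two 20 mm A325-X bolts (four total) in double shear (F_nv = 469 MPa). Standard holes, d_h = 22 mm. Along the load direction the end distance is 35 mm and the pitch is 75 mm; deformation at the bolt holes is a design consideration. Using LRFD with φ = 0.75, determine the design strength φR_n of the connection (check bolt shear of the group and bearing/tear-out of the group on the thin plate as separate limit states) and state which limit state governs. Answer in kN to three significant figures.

259 kN (bearing governs)

Bolt shear: A_b = π·20²/4 = 314.2 mm²; R_n = 469 × 314.2 × 4 × 2 / 1000 = 1179 kN → 0.75 × 1179 = 884 kN.
Bearing (1.2 l_c t F_u ≤ 2.4 d t F_u): upper limit = 2.4·20·5·450 / 1000 = 108 kN.
  Edge l_c = 35 − 22/2 = 24 → r_n = 64.8 kN; interior l_c = 75 − 22 = 53 → r_n = 108 kN.
  R_n,bearing = 2·64.8 + 2·108 = 345.6 kN → 0.75 × 345.6 = 259 kN.
Bearing governs: 259 kN.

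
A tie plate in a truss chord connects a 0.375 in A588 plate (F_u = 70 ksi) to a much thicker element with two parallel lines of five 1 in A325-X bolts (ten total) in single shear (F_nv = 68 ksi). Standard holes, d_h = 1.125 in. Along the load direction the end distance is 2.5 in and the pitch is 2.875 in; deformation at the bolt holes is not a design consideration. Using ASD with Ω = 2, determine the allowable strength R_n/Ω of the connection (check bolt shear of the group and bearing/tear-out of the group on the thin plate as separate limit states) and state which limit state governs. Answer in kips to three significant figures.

Bolt shear: A_b = π·1²/4 = 0.7854 in²; R_n = 68 × 0.7854 × 10 × 1 = 534.1 kips → 534.1 / 2 = 267 kips.
Bearing (1.5 l_c t F_u ≤ 3.0 d t F_u): upper limit = 3.0·1·0.375·70 = 78.75 kips.
  Edge l_c = 2.5 − 1.125/2 = 1.938 → r_n = 76.29 kips; interior l_c = 2.875 − 1.125 = 1.75 → r_n = 68.91 kips.
  R_n,bearing = 2·76.29 + 8·68.91 = 703.8 kips → 703.8 / 2 = 352 kips.
Bolt shear governs: 267 kips.

267 kips (bolt shear governs)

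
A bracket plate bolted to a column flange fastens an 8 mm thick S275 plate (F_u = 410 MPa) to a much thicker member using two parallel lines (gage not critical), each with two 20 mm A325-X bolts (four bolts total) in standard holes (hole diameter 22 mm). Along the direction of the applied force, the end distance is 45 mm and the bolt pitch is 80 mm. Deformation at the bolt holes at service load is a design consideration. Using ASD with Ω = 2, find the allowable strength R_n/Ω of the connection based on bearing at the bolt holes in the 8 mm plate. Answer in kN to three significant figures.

Per bolt r_n = 1.2 l_c t F_u ≤ 2.4 d t F_u; upper limit = 2.4 × 20 × 8 × 410 / 1000 = 157.4 kN.
Edge bolt: l_c = 45 − 22/2 = 34 mm → 1.2 × 34 × 8 × 410 / 1000 = 133.8 → r_n = 133.8 kN.
Interior bolts: l_c = 80 − 22 = 58 mm → 1.2 × 58 × 8 × 410 / 1000 = 228.3 → r_n = 157.4 kN.
R_n = 2 × 133.8 + 2 × 157.4 = 582.5 kN.
Allowable strength R_n/Ω = 582.5 / 2 = 291 kN.

291 kN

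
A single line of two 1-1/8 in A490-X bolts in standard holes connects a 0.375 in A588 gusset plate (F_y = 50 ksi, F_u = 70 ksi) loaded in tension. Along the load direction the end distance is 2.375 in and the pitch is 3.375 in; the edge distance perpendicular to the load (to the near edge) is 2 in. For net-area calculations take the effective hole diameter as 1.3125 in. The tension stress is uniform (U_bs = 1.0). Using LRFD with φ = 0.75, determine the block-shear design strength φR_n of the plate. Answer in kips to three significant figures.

71.1 kips

Shear plane L_v = 2.375 + 1·3.375 = 5.75 in; A_gv = 5.75 × 0.375 = 2.156 in².
A_nv = (5.75 − 1.5·1.3125) × 0.375 = 1.418 in².
A_nt = (2 − 0.5·1.3125) × 0.375 = 0.5039 in².
0.6 F_u A_nv = 59.55 kips; 0.6 F_y A_gv = 64.69 kips → shear rupture governs the shear term.
R_n = 59.55 + 1.0 × 70 × 0.5039 = 94.83 kips.
Design strength φR_n = 0.75 × 94.83 = 71.1 kips.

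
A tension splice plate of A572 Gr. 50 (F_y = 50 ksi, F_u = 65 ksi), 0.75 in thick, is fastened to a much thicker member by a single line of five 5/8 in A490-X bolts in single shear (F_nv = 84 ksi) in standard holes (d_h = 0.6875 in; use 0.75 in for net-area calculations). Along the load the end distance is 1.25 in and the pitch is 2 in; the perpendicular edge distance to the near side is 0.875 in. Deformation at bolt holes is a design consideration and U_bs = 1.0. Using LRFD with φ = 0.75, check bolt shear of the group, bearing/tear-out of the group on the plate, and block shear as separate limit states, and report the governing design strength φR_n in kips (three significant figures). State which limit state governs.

Bolt shear: A_b = π·0.625²/4 = 0.3068 in²; R_n = 84 × 0.3068 × 5 × 1 = 128.9 kips → 0.75 × 128.9 = 96.6 kips.
Bearing: edge l_c = 0.9062, r_n = 53.02 kips; interior l_c = 1.312, r_n = 73.12 kips; R_n = 53.02 + 4·73.12 = 345.5 kips → 259 kips.
Block shear: A_gv = 6.938, A_nv = 4.406, A_nt = 0.375 in²; R_n = min(0.6F_uA_nv, 0.6F_yA_gv) + U_bs·F_u·A_nt = 196.2 kips → 147 kips.
Bolt shear governs: 96.6 kips.

96.6 kips (bolt shear governs)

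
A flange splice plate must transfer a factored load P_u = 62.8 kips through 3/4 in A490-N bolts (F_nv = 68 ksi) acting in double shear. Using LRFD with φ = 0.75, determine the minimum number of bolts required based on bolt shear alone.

A_b = π·0.75²/4 = 0.4418 in².
Per-bolt design strength φR_n = 0.75 × 68 × 0.4418 × 2 = 45.06 kips.
n ≥ 62.8 / 45.06 = 1.394 → use 2 bolts.

2 bolts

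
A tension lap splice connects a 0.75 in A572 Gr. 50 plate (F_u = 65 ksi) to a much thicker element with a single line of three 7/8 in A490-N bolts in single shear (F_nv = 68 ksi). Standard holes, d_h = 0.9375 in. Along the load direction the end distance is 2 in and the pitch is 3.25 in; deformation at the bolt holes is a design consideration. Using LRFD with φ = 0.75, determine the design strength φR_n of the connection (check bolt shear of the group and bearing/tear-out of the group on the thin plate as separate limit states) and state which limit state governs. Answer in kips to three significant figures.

92 kips (bolt shear governs)

Bolt shear: A_b = π·0.875²/4 = 0.6013 in²; R_n = 68 × 0.6013 × 3 × 1 = 122.7 kips → 0.75 × 122.7 = 92 kips.
Bearing (1.2 l_c t F_u ≤ 2.4 d t F_u): upper limit = 2.4·0.875·0.75·65 = 102.4 kips.
  Edge l_c = 2 − 0.9375/2 = 1.531 → r_n = 89.58 kips; interior l_c = 3.25 − 0.9375 = 2.312 → r_n = 102.4 kips.
  R_n,bearing = 1·89.58 + 2·102.4 = 294.3 kips → 0.75 × 294.3 = 221 kips.
Bolt shear governs: 92 kips.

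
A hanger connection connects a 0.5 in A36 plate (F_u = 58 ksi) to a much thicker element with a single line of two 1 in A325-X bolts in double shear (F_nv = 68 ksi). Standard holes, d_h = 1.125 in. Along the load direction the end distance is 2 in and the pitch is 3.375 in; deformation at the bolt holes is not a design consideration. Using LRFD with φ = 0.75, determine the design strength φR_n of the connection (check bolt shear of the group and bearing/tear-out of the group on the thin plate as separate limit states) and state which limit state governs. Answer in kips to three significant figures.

112 kips (bearing governs)

Bolt shear: A_b = π·1²/4 = 0.7854 in²; R_n = 68 × 0.7854 × 2 × 2 = 213.6 kips → 0.75 × 213.6 = 160 kips.
Bearing (1.5 l_c t F_u ≤ 3.0 d t F_u): upper limit = 3.0·1·0.5·58 = 87 kips.
  Edge l_c = 2 − 1.125/2 = 1.438 → r_n = 62.53 kips; interior l_c = 3.375 − 1.125 = 2.25 → r_n = 87 kips.
  R_n,bearing = 1·62.53 + 1·87 = 149.5 kips → 0.75 × 149.5 = 112 kips.
Bearing governs: 112 kips.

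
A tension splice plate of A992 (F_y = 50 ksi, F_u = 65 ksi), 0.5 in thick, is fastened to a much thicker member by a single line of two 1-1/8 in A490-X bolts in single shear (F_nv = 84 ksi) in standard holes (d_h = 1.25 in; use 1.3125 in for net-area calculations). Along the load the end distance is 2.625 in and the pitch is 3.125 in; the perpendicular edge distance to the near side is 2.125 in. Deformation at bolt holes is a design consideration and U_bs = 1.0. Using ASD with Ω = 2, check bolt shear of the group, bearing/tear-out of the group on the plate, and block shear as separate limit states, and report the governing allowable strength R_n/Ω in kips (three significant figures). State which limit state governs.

60.7 kips (block shear governs)

Bolt shear: A_b = π·1.125²/4 = 0.994 in²; R_n = 84 × 0.994 × 2 × 1 = 167 kips → 167 / 2 = 83.5 kips.
Bearing: edge l_c = 2, r_n = 78 kips; interior l_c = 1.875, r_n = 73.12 kips; R_n = 78 + 1·73.12 = 151.1 kips → 75.6 kips.
Block shear: A_gv = 2.875, A_nv = 1.891, A_nt = 0.7344 in²; R_n = min(0.6F_uA_nv, 0.6F_yA_gv) + U_bs·F_u·A_nt = 121.5 kips → 60.7 kips.
Block shear governs: 60.7 kips.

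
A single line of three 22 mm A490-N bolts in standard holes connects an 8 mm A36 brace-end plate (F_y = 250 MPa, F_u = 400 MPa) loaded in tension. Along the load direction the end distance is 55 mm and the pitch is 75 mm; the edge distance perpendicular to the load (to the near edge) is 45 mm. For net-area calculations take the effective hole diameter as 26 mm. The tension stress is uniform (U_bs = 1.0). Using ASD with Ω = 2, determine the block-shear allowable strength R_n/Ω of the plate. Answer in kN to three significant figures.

174 kN

Shear plane L_v = 55 + 2·75 = 205 mm; A_gv = 205 × 8 = 1640 mm².
A_nv = (205 − 2.5·26) × 8 = 1120 mm².
A_nt = (45 − 0.5·26) × 8 = 256 mm².
0.6 F_u A_nv = 268.8 kN; 0.6 F_y A_gv = 246 kN → shear yielding governs the shear term.
R_n = 246 + 1.0 × 400 × 256 / 1000 = 348.4 kN.
Allowable strength R_n/Ω = 348.4 / 2 = 174 kN.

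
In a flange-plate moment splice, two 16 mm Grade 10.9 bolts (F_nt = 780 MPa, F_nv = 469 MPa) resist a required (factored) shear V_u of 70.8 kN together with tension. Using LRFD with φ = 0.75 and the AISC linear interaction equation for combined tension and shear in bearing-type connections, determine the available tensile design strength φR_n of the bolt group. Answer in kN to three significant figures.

A_b = π·16²/4 = 201.1 mm²; f_rv = 70.8 × 1000 / (2 × 201.1) = 176.1 MPa.
F'_nt = 1.3 F_nt − (F_nt / φF_nv) f_rv = 1.3·780 − (780/(0.75·469))·176.1 = 623.6 MPa, capped at F_nt → F'_nt = 623.6 MPa.
R_n = F'_nt · A_b · n = 623.6 × 201.1 × 2 / 1000 = 250.8 kN.
Design strength φR_n = 0.75 × 250.8 = 188 kN.

188 kN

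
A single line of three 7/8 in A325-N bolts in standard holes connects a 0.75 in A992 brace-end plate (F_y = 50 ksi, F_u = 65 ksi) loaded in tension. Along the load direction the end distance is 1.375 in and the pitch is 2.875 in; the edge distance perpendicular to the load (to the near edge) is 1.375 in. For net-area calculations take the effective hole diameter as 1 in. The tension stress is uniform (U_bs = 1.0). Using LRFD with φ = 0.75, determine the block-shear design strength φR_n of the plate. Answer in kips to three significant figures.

133 kips

Shear plane L_v = 1.375 + 2·2.875 = 7.125 in; A_gv = 7.125 × 0.75 = 5.344 in².
A_nv = (7.125 − 2.5·1) × 0.75 = 3.469 in².
A_nt = (1.375 − 0.5·1) × 0.75 = 0.6562 in².
0.6 F_u A_nv = 135.3 kips; 0.6 F_y A_gv = 160.3 kips → shear rupture governs the shear term.
R_n = 135.3 + 1.0 × 65 × 0.6562 = 177.9 kips.
Design strength φR_n = 0.75 × 177.9 = 133 kips.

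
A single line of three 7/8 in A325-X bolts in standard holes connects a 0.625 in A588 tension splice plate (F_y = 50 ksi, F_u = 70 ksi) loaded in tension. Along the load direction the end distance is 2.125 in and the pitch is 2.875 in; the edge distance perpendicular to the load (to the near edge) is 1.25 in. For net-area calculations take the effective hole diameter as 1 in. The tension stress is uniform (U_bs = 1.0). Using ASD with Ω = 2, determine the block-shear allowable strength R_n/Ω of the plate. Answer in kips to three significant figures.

Shear plane L_v = 2.125 + 2·2.875 = 7.875 in; A_gv = 7.875 × 0.625 = 4.922 in².
A_nv = (7.875 − 2.5·1) × 0.625 = 3.359 in².
A_nt = (1.25 − 0.5·1) × 0.625 = 0.4688 in².
0.6 F_u A_nv = 141.1 kips; 0.6 F_y A_gv = 147.7 kips → shear rupture governs the shear term.
R_n = 141.1 + 1.0 × 70 × 0.4688 = 173.9 kips.
Allowable strength R_n/Ω = 173.9 / 2 = 87 kips.

87 kips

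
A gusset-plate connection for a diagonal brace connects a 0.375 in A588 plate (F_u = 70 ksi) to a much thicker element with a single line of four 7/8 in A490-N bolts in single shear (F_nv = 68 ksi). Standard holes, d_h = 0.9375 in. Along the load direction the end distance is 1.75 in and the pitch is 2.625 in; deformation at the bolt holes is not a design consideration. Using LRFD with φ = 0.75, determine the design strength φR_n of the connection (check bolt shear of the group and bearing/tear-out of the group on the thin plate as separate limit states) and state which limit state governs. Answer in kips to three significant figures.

123 kips (bolt shear governs)

Bolt shear: A_b = π·0.875²/4 = 0.6013 in²; R_n = 68 × 0.6013 × 4 × 1 = 163.6 kips → 0.75 × 163.6 = 123 kips.
Bearing (1.5 l_c t F_u ≤ 3.0 d t F_u): upper limit = 3.0·0.875·0.375·70 = 68.91 kips.
  Edge l_c = 1.75 − 0.9375/2 = 1.281 → r_n = 50.45 kips; interior l_c = 2.625 − 0.9375 = 1.688 → r_n = 66.45 kips.
  R_n,bearing = 1·50.45 + 3·66.45 = 249.8 kips → 0.75 × 249.8 = 187 kips.
Bolt shear governs: 123 kips.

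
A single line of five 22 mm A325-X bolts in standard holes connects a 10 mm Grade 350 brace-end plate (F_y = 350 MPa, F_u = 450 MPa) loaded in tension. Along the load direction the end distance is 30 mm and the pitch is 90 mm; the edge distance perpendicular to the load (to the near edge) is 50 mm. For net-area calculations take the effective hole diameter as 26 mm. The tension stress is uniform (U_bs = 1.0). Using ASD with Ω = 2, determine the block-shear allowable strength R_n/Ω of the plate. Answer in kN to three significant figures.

Shear plane L_v = 30 + 4·90 = 390 mm; A_gv = 390 × 10 = 3900 mm².
A_nv = (390 − 4.5·26) × 10 = 2730 mm².
A_nt = (50 − 0.5·26) × 10 = 370 mm².
0.6 F_u A_nv = 737.1 kN; 0.6 F_y A_gv = 819 kN → shear rupture governs the shear term.
R_n = 737.1 + 1.0 × 450 × 370 / 1000 = 903.6 kN.
Allowable strength R_n/Ω = 903.6 / 2 = 452 kN.

452 kN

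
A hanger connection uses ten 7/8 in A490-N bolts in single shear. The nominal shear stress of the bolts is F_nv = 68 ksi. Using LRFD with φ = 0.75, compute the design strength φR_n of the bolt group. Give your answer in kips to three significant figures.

A_b = π × 0.875² / 4 = 0.6013 in².
R_n = F_nv · A_b · n · n_s = 68 × 0.6013 × 10 × 1 = 408.9 kips.
Design strength φR_n = 0.75 × 408.9 = 307 kips.

307 kips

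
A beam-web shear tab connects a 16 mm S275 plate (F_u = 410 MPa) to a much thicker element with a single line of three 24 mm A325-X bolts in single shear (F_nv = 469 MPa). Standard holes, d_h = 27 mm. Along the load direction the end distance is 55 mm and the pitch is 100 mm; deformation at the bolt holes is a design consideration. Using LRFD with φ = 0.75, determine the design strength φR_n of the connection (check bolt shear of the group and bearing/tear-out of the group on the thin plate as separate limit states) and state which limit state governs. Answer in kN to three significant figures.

Bolt shear: A_b = π·24²/4 = 452.4 mm²; R_n = 469 × 452.4 × 3 × 1 / 1000 = 636.5 kN → 0.75 × 636.5 = 477 kN.
Bearing (1.2 l_c t F_u ≤ 2.4 d t F_u): upper limit = 2.4·24·16·410 / 1000 = 377.9 kN.
  Edge l_c = 55 − 27/2 = 41.5 → r_n = 326.7 kN; interior l_c = 100 − 27 = 73 → r_n = 377.9 kN.
  R_n,bearing = 1·326.7 + 2·377.9 = 1082 kN → 0.75 × 1082 = 812 kN.
Bolt shear governs: 477 kN.

477 kN (bolt shear governs)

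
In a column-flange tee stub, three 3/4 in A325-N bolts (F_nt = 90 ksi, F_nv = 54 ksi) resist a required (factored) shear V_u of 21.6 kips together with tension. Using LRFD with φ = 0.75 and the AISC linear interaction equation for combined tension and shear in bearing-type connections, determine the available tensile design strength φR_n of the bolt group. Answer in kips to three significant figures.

A_b = π·0.75²/4 = 0.4418 in²; f_rv = 21.6 / (3 × 0.4418) = 16.3 ksi.
F'_nt = 1.3 F_nt − (F_nt / φF_nv) f_rv = 1.3·90 − (90/(0.75·54))·16.3 = 80.78 ksi, capped at F_nt → F'_nt = 80.78 ksi.
R_n = F'_nt · A_b · n = 80.78 × 0.4418 × 3 = 107.1 kips.
Design strength φR_n = 0.75 × 107.1 = 80.3 kips.

80.3 kips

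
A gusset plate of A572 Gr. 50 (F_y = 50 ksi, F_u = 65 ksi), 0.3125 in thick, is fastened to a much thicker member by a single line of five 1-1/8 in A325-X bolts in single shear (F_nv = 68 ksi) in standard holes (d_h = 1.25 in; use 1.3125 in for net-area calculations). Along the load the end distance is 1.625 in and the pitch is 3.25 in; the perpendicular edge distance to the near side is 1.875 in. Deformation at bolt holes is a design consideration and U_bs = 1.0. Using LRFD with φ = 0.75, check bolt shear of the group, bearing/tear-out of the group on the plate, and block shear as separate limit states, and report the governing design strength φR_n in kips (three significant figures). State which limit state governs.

Bolt shear: A_b = π·1.125²/4 = 0.994 in²; R_n = 68 × 0.994 × 5 × 1 = 338 kips → 0.75 × 338 = 253 kips.
Bearing: edge l_c = 1, r_n = 24.38 kips; interior l_c = 2, r_n = 48.75 kips; R_n = 24.38 + 4·48.75 = 219.4 kips → 165 kips.
Block shear: A_gv = 4.57, A_nv = 2.725, A_nt = 0.3809 in²; R_n = min(0.6F_uA_nv, 0.6F_yA_gv) + U_bs·F_u·A_nt = 131 kips → 98.3 kips.
Block shear governs: 98.3 kips.

98.3 kips (block shear governs)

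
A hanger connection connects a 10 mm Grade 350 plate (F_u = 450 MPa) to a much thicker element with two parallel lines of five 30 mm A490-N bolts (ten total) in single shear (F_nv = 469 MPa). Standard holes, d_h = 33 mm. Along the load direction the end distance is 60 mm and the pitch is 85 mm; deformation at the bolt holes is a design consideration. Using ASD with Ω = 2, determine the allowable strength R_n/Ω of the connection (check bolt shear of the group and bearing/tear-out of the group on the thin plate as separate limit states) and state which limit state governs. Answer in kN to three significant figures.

1360 kN (bearing governs)

Bolt shear: A_b = π·30²/4 = 706.9 mm²; R_n = 469 × 706.9 × 10 × 1 / 1000 = 3315 kN → 3315 / 2 = 1660 kN.
Bearing (1.2 l_c t F_u ≤ 2.4 d t F_u): upper limit = 2.4·30·10·450 / 1000 = 324 kN.
  Edge l_c = 60 − 33/2 = 43.5 → r_n = 234.9 kN; interior l_c = 85 − 33 = 52 → r_n = 280.8 kN.
  R_n,bearing = 2·234.9 + 8·280.8 = 2716 kN → 2716 / 2 = 1360 kN.
Bearing governs: 1360 kN.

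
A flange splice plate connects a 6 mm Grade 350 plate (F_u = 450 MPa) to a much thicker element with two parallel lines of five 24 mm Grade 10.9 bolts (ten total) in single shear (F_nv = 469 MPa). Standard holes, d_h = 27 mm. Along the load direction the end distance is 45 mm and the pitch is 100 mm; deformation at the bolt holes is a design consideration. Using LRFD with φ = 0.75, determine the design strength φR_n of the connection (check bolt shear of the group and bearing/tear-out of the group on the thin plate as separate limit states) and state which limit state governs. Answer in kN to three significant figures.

1090 kN (bearing governs)

Bolt shear: A_b = π·24²/4 = 452.4 mm²; R_n = 469 × 452.4 × 10 × 1 / 1000 = 2122 kN → 0.75 × 2122 = 1590 kN.
Bearing (1.2 l_c t F_u ≤ 2.4 d t F_u): upper limit = 2.4·24·6·450 / 1000 = 155.5 kN.
  Edge l_c = 45 − 27/2 = 31.5 → r_n = 102.1 kN; interior l_c = 100 − 27 = 73 → r_n = 155.5 kN.
  R_n,bearing = 2·102.1 + 8·155.5 = 1448 kN → 0.75 × 1448 = 1090 kN.
Bearing governs: 1090 kN.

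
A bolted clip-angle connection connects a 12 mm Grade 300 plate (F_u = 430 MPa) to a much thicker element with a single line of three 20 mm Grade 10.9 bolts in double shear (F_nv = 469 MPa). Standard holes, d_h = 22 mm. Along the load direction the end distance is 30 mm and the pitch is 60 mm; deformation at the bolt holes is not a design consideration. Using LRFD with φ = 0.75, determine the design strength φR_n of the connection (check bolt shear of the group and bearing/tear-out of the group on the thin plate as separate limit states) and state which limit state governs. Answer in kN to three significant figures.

551 kN (bearing governs)

Bolt shear: A_b = π·20²/4 = 314.2 mm²; R_n = 469 × 314.2 × 3 × 2 / 1000 = 884 kN → 0.75 × 884 = 663 kN.
Bearing (1.5 l_c t F_u ≤ 3.0 d t F_u): upper limit = 3.0·20·12·430 / 1000 = 309.6 kN.
  Edge l_c = 30 − 22/2 = 19 → r_n = 147.1 kN; interior l_c = 60 − 22 = 38 → r_n = 294.1 kN.
  R_n,bearing = 1·147.1 + 2·294.1 = 735.3 kN → 0.75 × 735.3 = 551 kN.
Bearing governs: 551 kN.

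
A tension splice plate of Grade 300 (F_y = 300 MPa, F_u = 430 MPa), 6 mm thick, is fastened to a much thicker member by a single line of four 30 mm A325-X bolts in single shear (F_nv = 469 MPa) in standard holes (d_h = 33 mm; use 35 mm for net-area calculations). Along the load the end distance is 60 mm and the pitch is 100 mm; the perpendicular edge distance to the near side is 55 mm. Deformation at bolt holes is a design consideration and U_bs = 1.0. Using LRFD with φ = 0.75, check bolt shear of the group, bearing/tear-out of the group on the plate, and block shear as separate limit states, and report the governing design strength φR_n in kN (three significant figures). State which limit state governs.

348 kN (block shear governs)

Bolt shear: A_b = π·30²/4 = 706.9 mm²; R_n = 469 × 706.9 × 4 × 1 / 1000 = 1326 kN → 0.75 × 1326 = 995 kN.
Bearing: edge l_c = 43.5, r_n = 134.7 kN; interior l_c = 67, r_n = 185.8 kN; R_n = 134.7 + 3·185.8 = 692 kN → 519 kN.
Block shear: A_gv = 2160, A_nv = 1425, A_nt = 225 mm²; R_n = min(0.6F_uA_nv, 0.6F_yA_gv) + U_bs·F_u·A_nt = 464.4 kN → 348 kN.
Block shear governs: 348 kN.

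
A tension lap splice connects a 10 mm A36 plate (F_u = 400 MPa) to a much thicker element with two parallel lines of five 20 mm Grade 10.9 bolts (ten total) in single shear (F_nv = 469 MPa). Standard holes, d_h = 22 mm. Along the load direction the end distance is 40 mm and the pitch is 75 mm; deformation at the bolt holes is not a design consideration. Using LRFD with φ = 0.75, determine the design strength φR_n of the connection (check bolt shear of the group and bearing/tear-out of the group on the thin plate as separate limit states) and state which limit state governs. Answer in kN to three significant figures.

Bolt shear: A_b = π·20²/4 = 314.2 mm²; R_n = 469 × 314.2 × 10 × 1 / 1000 = 1473 kN → 0.75 × 1473 = 1110 kN.
Bearing (1.5 l_c t F_u ≤ 3.0 d t F_u): upper limit = 3.0·20·10·400 / 1000 = 240 kN.
  Edge l_c = 40 − 22/2 = 29 → r_n = 174 kN; interior l_c = 75 − 22 = 53 → r_n = 240 kN.
  R_n,bearing = 2·174 + 8·240 = 2268 kN → 0.75 × 2268 = 1700 kN.
Bolt shear governs: 1110 kN.

1110 kN (bolt shear governs)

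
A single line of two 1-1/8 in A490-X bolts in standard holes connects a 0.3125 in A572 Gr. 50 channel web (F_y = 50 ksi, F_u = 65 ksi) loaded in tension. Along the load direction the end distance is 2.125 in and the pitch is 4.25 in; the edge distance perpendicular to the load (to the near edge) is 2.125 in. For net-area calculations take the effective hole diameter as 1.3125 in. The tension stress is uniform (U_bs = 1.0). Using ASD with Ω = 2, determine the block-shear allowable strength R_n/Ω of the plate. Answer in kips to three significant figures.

Shear plane L_v = 2.125 + 1·4.25 = 6.375 in; A_gv = 6.375 × 0.3125 = 1.992 in².
A_nv = (6.375 − 1.5·1.3125) × 0.3125 = 1.377 in².
A_nt = (2.125 − 0.5·1.3125) × 0.3125 = 0.459 in².
0.6 F_u A_nv = 53.7 kips; 0.6 F_y A_gv = 59.77 kips → shear rupture governs the shear term.
R_n = 53.7 + 1.0 × 65 × 0.459 = 83.54 kips.
Allowable strength R_n/Ω = 83.54 / 2 = 41.8 kips.

41.8 kips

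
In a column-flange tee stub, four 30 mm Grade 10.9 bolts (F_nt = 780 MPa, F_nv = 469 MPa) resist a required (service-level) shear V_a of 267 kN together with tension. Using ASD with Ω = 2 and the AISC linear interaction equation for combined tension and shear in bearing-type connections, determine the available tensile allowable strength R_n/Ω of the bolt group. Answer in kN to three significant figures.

989 kN

A_b = π·30²/4 = 706.9 mm²; f_rv = 267 × 1000 / (4 × 706.9) = 94.43 MPa.
F'_nt = 1.3 F_nt − (Ω F_nt / F_nv) f_rv = 1.3·780 − (2·780/469)·94.43 = 699.9 MPa, capped at F_nt → F'_nt = 699.9 MPa.
R_n = F'_nt · A_b · n = 699.9 × 706.9 × 4 / 1000 = 1979 kN.
Allowable strength R_n/Ω = 1979 / 2 = 989 kN.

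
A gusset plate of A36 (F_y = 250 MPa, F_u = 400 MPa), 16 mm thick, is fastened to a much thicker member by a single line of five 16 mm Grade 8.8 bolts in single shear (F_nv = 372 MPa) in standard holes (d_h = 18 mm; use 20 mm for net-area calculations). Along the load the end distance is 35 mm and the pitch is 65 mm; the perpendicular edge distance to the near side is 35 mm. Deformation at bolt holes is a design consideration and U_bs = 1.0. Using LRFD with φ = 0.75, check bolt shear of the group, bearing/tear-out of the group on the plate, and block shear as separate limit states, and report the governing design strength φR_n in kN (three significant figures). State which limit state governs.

280 kN (bolt shear governs)

Bolt shear: A_b = π·16²/4 = 201.1 mm²; R_n = 372 × 201.1 × 5 × 1 / 1000 = 374 kN → 0.75 × 374 = 280 kN.
Bearing: edge l_c = 26, r_n = 199.7 kN; interior l_c = 47, r_n = 245.8 kN; R_n = 199.7 + 4·245.8 = 1183 kN → 887 kN.
Block shear: A_gv = 4720, A_nv = 3280, A_nt = 400 mm²; R_n = min(0.6F_uA_nv, 0.6F_yA_gv) + U_bs·F_u·A_nt = 868 kN → 651 kN.
Bolt shear governs: 280 kN.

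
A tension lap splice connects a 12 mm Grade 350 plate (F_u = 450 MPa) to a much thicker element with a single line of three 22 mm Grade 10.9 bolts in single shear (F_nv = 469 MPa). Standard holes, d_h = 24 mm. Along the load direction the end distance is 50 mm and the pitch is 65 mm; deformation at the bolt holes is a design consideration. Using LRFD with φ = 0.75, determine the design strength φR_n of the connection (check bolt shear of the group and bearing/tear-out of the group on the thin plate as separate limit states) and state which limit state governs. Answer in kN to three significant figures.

Bolt shear: A_b = π·22²/4 = 380.1 mm²; R_n = 469 × 380.1 × 3 × 1 / 1000 = 534.8 kN → 0.75 × 534.8 = 401 kN.
Bearing (1.2 l_c t F_u ≤ 2.4 d t F_u): upper limit = 2.4·22·12·450 / 1000 = 285.1 kN.
  Edge l_c = 50 − 24/2 = 38 → r_n = 246.2 kN; interior l_c = 65 − 24 = 41 → r_n = 265.7 kN.
  R_n,bearing = 1·246.2 + 2·265.7 = 777.6 kN → 0.75 × 777.6 = 583 kN.
Bolt shear governs: 401 kN.

401 kN (bolt shear governs)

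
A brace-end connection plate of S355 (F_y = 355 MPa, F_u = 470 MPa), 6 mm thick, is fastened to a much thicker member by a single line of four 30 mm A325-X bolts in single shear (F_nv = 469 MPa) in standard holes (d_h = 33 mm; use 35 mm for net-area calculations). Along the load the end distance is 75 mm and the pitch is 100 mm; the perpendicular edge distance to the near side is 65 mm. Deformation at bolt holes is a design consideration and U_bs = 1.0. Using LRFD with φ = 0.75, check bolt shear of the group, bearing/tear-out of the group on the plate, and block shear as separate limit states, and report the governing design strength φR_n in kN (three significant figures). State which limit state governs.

421 kN (block shear governs)

Bolt shear: A_b = π·30²/4 = 706.9 mm²; R_n = 469 × 706.9 × 4 × 1 / 1000 = 1326 kN → 0.75 × 1326 = 995 kN.
Bearing: edge l_c = 58.5, r_n = 198 kN; interior l_c = 67, r_n = 203 kN; R_n = 198 + 3·203 = 807.1 kN → 605 kN.
Block shear: A_gv = 2250, A_nv = 1515, A_nt = 285 mm²; R_n = min(0.6F_uA_nv, 0.6F_yA_gv) + U_bs·F_u·A_nt = 561.2 kN → 421 kN.
Block shear governs: 421 kN.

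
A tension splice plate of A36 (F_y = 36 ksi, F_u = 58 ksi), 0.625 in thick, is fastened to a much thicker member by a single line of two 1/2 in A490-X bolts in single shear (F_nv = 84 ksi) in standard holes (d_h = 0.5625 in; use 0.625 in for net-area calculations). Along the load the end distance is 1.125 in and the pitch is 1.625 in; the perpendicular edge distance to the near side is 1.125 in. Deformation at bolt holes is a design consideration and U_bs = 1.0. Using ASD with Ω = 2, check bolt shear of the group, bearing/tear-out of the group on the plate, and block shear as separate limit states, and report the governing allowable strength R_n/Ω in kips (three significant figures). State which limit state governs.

Bolt shear: A_b = π·0.5²/4 = 0.1963 in²; R_n = 84 × 0.1963 × 2 × 1 = 32.99 kips → 32.99 / 2 = 16.5 kips.
Bearing: edge l_c = 0.8438, r_n = 36.7 kips; interior l_c = 1.062, r_n = 43.5 kips; R_n = 36.7 + 1·43.5 = 80.2 kips → 40.1 kips.
Block shear: A_gv = 1.719, A_nv = 1.133, A_nt = 0.5078 in²; R_n = min(0.6F_uA_nv, 0.6F_yA_gv) + U_bs·F_u·A_nt = 66.58 kips → 33.3 kips.
Bolt shear governs: 16.5 kips.

16.5 kips (bolt shear governs)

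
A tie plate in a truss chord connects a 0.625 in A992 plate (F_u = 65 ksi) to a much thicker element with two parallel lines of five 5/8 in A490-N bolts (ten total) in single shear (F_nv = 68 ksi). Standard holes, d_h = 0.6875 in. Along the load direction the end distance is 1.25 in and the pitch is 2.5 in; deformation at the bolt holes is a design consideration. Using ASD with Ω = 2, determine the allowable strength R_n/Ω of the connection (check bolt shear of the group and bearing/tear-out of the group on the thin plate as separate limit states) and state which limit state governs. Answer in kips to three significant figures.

104 kips (bolt shear governs)

Bolt shear: A_b = π·0.625²/4 = 0.3068 in²; R_n = 68 × 0.3068 × 10 × 1 = 208.6 kips → 208.6 / 2 = 104 kips.
Bearing (1.2 l_c t F_u ≤ 2.4 d t F_u): upper limit = 2.4·0.625·0.625·65 = 60.94 kips.
  Edge l_c = 1.25 − 0.6875/2 = 0.9062 → r_n = 44.18 kips; interior l_c = 2.5 − 0.6875 = 1.812 → r_n = 60.94 kips.
  R_n,bearing = 2·44.18 + 8·60.94 = 575.9 kips → 575.9 / 2 = 288 kips.
Bolt shear governs: 104 kips.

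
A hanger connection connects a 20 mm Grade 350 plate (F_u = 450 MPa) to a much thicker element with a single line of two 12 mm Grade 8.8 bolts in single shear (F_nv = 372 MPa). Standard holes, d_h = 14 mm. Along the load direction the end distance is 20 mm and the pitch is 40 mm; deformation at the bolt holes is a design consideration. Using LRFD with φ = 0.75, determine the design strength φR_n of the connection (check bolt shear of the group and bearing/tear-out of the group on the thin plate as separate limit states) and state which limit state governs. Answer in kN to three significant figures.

63.1 kN (bolt shear governs)

Bolt shear: A_b = π·12²/4 = 113.1 mm²; R_n = 372 × 113.1 × 2 × 1 / 1000 = 84.14 kN → 0.75 × 84.14 = 63.1 kN.
Bearing (1.2 l_c t F_u ≤ 2.4 d t F_u): upper limit = 2.4·12·20·450 / 1000 = 259.2 kN.
  Edge l_c = 20 − 14/2 = 13 → r_n = 140.4 kN; interior l_c = 40 − 14 = 26 → r_n = 259.2 kN.
  R_n,bearing = 1·140.4 + 1·259.2 = 399.6 kN → 0.75 × 399.6 = 300 kN.
Bolt shear governs: 63.1 kN.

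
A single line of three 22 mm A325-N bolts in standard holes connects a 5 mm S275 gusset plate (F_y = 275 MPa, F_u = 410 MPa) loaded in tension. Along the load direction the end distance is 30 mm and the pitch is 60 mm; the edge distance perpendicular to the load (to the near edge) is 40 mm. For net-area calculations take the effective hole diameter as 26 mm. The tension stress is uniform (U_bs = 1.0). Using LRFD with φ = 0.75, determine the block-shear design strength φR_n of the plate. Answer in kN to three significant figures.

Shear plane L_v = 30 + 2·60 = 150 mm; A_gv = 150 × 5 = 750 mm².
A_nv = (150 − 2.5·26) × 5 = 425 mm².
A_nt = (40 − 0.5·26) × 5 = 135 mm².
0.6 F_u A_nv = 104.5 kN; 0.6 F_y A_gv = 123.8 kN → shear rupture governs the shear term.
R_n = 104.5 + 1.0 × 410 × 135 / 1000 = 159.9 kN.
Design strength φR_n = 0.75 × 159.9 = 120 kN.

120 kN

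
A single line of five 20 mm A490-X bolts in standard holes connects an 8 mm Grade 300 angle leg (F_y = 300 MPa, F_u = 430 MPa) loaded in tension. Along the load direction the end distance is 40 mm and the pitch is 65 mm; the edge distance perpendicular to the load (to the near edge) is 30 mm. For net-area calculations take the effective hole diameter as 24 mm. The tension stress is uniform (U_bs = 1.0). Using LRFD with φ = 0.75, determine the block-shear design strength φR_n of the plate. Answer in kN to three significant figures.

Shear plane L_v = 40 + 4·65 = 300 mm; A_gv = 300 × 8 = 2400 mm².
A_nv = (300 − 4.5·24) × 8 = 1536 mm².
A_nt = (30 − 0.5·24) × 8 = 144 mm².
0.6 F_u A_nv = 396.3 kN; 0.6 F_y A_gv = 432 kN → shear rupture governs the shear term.
R_n = 396.3 + 1.0 × 430 × 144 / 1000 = 458.2 kN.
Design strength φR_n = 0.75 × 458.2 = 344 kN.

344 kN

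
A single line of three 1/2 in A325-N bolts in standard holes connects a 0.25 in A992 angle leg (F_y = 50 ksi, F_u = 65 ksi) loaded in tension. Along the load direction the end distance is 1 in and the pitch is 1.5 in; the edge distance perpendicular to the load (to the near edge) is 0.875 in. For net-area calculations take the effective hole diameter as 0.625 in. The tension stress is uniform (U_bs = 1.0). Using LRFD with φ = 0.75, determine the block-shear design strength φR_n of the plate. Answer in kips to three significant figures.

Shear plane L_v = 1 + 2·1.5 = 4 in; A_gv = 4 × 0.25 = 1 in².
A_nv = (4 − 2.5·0.625) × 0.25 = 0.6094 in².
A_nt = (0.875 − 0.5·0.625) × 0.25 = 0.1406 in².
0.6 F_u A_nv = 23.77 kips; 0.6 F_y A_gv = 30 kips → shear rupture governs the shear term.
R_n = 23.77 + 1.0 × 65 × 0.1406 = 32.91 kips.
Design strength φR_n = 0.75 × 32.91 = 24.7 kips.

24.7 kips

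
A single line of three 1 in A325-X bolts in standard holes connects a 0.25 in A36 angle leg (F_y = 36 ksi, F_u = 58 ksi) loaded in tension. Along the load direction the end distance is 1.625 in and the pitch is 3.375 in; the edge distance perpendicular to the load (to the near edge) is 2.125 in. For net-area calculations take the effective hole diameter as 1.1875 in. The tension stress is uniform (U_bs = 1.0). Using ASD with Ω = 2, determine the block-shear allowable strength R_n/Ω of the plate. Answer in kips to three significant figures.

Shear plane L_v = 1.625 + 2·3.375 = 8.375 in; A_gv = 8.375 × 0.25 = 2.094 in².
A_nv = (8.375 − 2.5·1.1875) × 0.25 = 1.352 in².
A_nt = (2.125 − 0.5·1.1875) × 0.25 = 0.3828 in².
0.6 F_u A_nv = 47.03 kips; 0.6 F_y A_gv = 45.22 kips → shear yielding governs the shear term.
R_n = 45.22 + 1.0 × 58 × 0.3828 = 67.43 kips.
Allowable strength R_n/Ω = 67.43 / 2 = 33.7 kips.

33.7 kips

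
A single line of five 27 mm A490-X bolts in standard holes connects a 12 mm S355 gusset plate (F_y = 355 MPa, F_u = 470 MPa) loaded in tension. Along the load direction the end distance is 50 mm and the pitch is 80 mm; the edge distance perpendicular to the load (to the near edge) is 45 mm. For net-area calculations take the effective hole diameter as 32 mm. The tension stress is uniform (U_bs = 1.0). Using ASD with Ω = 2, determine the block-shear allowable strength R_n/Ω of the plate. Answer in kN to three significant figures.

464 kN

Shear plane L_v = 50 + 4·80 = 370 mm; A_gv = 370 × 12 = 4440 mm².
A_nv = (370 − 4.5·32) × 12 = 2712 mm².
A_nt = (45 − 0.5·32) × 12 = 348 mm².
0.6 F_u A_nv = 764.8 kN; 0.6 F_y A_gv = 945.7 kN → shear rupture governs the shear term.
R_n = 764.8 + 1.0 × 470 × 348 / 1000 = 928.3 kN.
Allowable strength R_n/Ω = 928.3 / 2 = 464 kN.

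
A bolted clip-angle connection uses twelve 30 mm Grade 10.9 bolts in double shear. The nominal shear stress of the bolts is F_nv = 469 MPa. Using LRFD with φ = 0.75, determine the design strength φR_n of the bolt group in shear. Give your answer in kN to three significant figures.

5970 kN

A_b = π × 30² / 4 = 706.9 mm².
R_n = F_nv · A_b · n · n_s = 469 × 706.9 × 12 × 2 / 1000 = 7956 kN.
Design strength φR_n = 0.75 × 7956 = 5970 kN.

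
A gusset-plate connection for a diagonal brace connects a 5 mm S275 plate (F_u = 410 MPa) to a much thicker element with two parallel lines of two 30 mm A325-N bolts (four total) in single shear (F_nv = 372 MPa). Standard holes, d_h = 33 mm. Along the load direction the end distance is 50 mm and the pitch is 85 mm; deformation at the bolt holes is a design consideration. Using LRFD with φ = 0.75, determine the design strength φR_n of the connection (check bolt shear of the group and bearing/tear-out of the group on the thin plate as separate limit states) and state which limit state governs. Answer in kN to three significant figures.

Bolt shear: A_b = π·30²/4 = 706.9 mm²; R_n = 372 × 706.9 × 4 × 1 / 1000 = 1052 kN → 0.75 × 1052 = 789 kN.
Bearing (1.2 l_c t F_u ≤ 2.4 d t F_u): upper limit = 2.4·30·5·410 / 1000 = 147.6 kN.
  Edge l_c = 50 − 33/2 = 33.5 → r_n = 82.41 kN; interior l_c = 85 − 33 = 52 → r_n = 127.9 kN.
  R_n,bearing = 2·82.41 + 2·127.9 = 420.7 kN → 0.75 × 420.7 = 315 kN.
Bearing governs: 315 kN.

315 kN (bearing governs)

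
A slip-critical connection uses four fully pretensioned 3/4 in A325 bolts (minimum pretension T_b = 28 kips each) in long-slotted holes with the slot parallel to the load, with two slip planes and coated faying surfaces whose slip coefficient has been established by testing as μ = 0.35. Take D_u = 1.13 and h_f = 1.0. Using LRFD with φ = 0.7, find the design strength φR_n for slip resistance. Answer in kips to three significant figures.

R_n = μ · D_u · h_f · T_b · n_s · n_b = 0.35 × 1.13 × 1.0 × 28 × 2 × 4 = 88.59 kips.
Design strength φR_n = 0.7 × 88.59 = 62 kips.

62 kips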